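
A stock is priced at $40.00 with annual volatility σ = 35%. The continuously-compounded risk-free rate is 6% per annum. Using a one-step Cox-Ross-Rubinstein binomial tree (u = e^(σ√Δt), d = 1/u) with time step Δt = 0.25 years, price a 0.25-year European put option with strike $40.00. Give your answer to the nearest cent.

CRR parameters: u = e^(σ√Δt) = e^(0.35·√0.25) = 1.1912, d = 1/u = 0.8395
Per-period rate: rΔt = 0.06·0.25 = 0.015, so R = e^0.015 = 1.0151
Risk-neutral probability p = (e^0.015 − 0.8395)/(1.1912 − 0.8395) = 0.1757/0.3518 = 0.4993
Terminal stock prices: S_u = 47.65, S_d = 33.58
Terminal payoffs (K − S): max(-7.65, 0) = 0, max(6.422, 0) = 6.422
Node 0 (S = 40): V_0 = e^(−0.015)·[0.4993·0.0000 + 0.5007·6.4217] = 3.1673

$3.17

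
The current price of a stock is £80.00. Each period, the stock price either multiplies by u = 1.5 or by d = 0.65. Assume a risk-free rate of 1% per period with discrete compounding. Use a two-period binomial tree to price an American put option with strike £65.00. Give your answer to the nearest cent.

Risk-neutral probability p = (1 + 0.01 − 0.65)/(1.5 − 0.65) = 0.3600/0.8500 = 0.4235
Terminal stock prices: S_uu = 180, S_ud = 78, S_dd = 33.8
Terminal payoffs (K − S): max(-115, 0) = 0, max(-13, 0) = 0, max(31.2, 0) = 31.2
Node u (S = 120): continuation = 1/1.01·[0.4235·0.0000 + 0.5765·0.0000] = 0.0000; exercise value = 0.0000 ≤ continuation, so V_u = 0.0000
Node d (S = 52): continuation = 1/1.01·[0.4235·0.0000 + 0.5765·31.2000] = 17.8078; exercise value = 13.0000 ≤ continuation, so V_d = 17.8078
Node 0 (S = 80): continuation = 1/1.01·[0.4235·0.0000 + 0.5765·17.8078] = 10.1640; exercise value = 0.0000 ≤ continuation, so V_0 = 10.1640

£10.16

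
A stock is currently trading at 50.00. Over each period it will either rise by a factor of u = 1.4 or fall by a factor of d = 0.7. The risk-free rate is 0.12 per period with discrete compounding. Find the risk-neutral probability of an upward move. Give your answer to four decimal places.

Risk-neutral probability p = (1 + 0.12 − 0.7)/(1.4 − 0.7) = 0.4200/0.7000 = 0.6000

p = 0.6000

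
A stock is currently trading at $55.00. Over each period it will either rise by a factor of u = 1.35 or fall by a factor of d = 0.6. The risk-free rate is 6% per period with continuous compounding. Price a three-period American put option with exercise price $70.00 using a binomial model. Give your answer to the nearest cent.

Risk-neutral probability p = (e^0.06 − 0.6)/(1.35 − 0.6) = 0.4618/0.7500 = 0.6158
Terminal stock prices: S_uuu = 135.3, S_uud = 60.14, S_udd = 26.73, S_ddd = 11.88
Terminal payoffs (K − S): max(-65.32, 0) = 0, max(9.857, 0) = 9.857, max(43.27, 0) = 43.27, max(58.12, 0) = 58.12
Node uu (S = 100.2): continuation = e^(−0.06)·[0.6158·0.0000 + 0.3842·9.8575] = 3.5669; exercise value = 0.0000 ≤ continuation, so V_uu = 3.5669
Node ud (S = 44.55): continuation = e^(−0.06)·[0.6158·9.8575 + 0.3842·43.2700] = 21.3735; exercise value = 25.4500 > continuation, so V_ud = 25.4500 (exercise)
Node dd (S = 19.8): continuation = e^(−0.06)·[0.6158·43.2700 + 0.3842·58.1200] = 46.1235; exercise value = 50.2000 > continuation, so V_dd = 50.2000 (exercise)
Node u (S = 74.25): continuation = e^(−0.06)·[0.6158·3.5669 + 0.3842·25.4500] = 11.2774; exercise value = 0.0000 ≤ continuation, so V_u = 11.2774
Node d (S = 33): continuation = e^(−0.06)·[0.6158·25.4500 + 0.3842·50.2000] = 32.9235; exercise value = 37.0000 > continuation, so V_d = 37.0000 (exercise)
Node 0 (S = 55): continuation = e^(−0.06)·[0.6158·11.2774 + 0.3842·37.0000] = 19.9282; exercise value = 15.0000 ≤ continuation, so V_0 = 19.9282

$19.93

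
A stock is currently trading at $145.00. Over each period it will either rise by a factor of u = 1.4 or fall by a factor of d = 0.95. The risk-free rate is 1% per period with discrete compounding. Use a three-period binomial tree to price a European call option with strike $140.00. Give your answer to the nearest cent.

Risk-neutral probability p = (1 + 0.01 − 0.95)/(1.4 − 0.95) = 0.0600/0.4500 = 0.1333
Terminal stock prices: S_uuu = 397.9, S_uud = 270, S_udd = 183.2, S_ddd = 124.3
Terminal payoffs (S − K): max(257.9, 0) = 257.9, max(130, 0) = 130, max(43.21, 0) = 43.21, max(-15.68, 0) = 0
Node uu (S = 284.2): V_uu = 1/1.01·[0.1333·257.8800 + 0.8667·129.9900] = 145.5861
Node ud (S = 192.8): V_ud = 1/1.01·[0.1333·129.9900 + 0.8667·43.2075] = 54.2361
Node dd (S = 130.9): V_dd = 1/1.01·[0.1333·43.2075 + 0.8667·0.0000] = 5.7040
Node u (S = 203): V_u = 1/1.01·[0.1333·145.5861 + 0.8667·54.2361] = 65.7586
Node d (S = 137.8): V_d = 1/1.01·[0.1333·54.2361 + 0.8667·5.7040] = 12.0544
Node 0 (S = 145): V_0 = 1/1.01·[0.1333·65.7586 + 0.8667·12.0544] = 19.0247

$19.02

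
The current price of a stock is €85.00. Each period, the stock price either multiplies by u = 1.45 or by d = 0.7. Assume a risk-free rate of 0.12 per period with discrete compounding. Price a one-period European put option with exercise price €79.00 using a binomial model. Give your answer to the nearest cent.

€7.66

Risk-neutral probability p = (1 + 0.12 − 0.7)/(1.45 − 0.7) = 0.4200/0.7500 = 0.5600
Terminal stock prices: S_u = 123.2, S_d = 59.5
Terminal payoffs (K − S): max(-44.25, 0) = 0, max(19.5, 0) = 19.5
Node 0 (S = 85): V_0 = 1/1.12·[0.5600·0.0000 + 0.4400·19.5000] = 7.6607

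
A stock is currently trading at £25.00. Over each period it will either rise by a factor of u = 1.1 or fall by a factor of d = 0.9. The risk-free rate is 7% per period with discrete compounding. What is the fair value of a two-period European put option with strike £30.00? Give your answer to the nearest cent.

Risk-neutral probability p = (1 + 0.07 − 0.9)/(1.1 − 0.9) = 0.1700/0.2000 = 0.8500
Terminal stock prices: S_uu = 30.25, S_ud = 24.75, S_dd = 20.25
Terminal payoffs (K − S): max(-0.25, 0) = 0, max(5.25, 0) = 5.25, max(9.75, 0) = 9.75
Node u (S = 27.5): V_u = 1/1.07·[0.8500·0.0000 + 0.1500·5.2500] = 0.7360
Node d (S = 22.5): V_d = 1/1.07·[0.8500·5.2500 + 0.1500·9.7500] = 5.5374
Node 0 (S = 25): V_0 = 1/1.07·[0.8500·0.7360 + 0.1500·5.5374] = 1.3609

£1.36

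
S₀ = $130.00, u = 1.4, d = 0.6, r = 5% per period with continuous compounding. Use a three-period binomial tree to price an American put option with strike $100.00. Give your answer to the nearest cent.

$15.51

Risk-neutral probability p = (e^0.05 − 0.6)/(1.4 − 0.6) = 0.4513/0.8000 = 0.5641
Terminal stock prices: S_uuu = 356.7, S_uud = 152.9, S_udd = 65.52, S_ddd = 28.08
Terminal payoffs (K − S): max(-256.7, 0) = 0, max(-52.88, 0) = 0, max(34.48, 0) = 34.48, max(71.92, 0) = 71.92
Node uu (S = 254.8): continuation = e^(−0.05)·[0.5641·0.0000 + 0.4359·0.0000] = 0.0000; exercise value = 0.0000 ≤ continuation, so V_uu = 0.0000
Node ud (S = 109.2): continuation = e^(−0.05)·[0.5641·0.0000 + 0.4359·34.4800] = 14.2972; exercise value = 0.0000 ≤ continuation, so V_ud = 14.2972
Node dd (S = 46.8): continuation = e^(−0.05)·[0.5641·34.4800 + 0.4359·71.9200] = 48.3229; exercise value = 53.2000 > continuation, so V_dd = 53.2000 (exercise)
Node u (S = 182): continuation = e^(−0.05)·[0.5641·0.0000 + 0.4359·14.2972] = 5.9283; exercise value = 0.0000 ≤ continuation, so V_u = 5.9283
Node d (S = 78): continuation = e^(−0.05)·[0.5641·14.2972 + 0.4359·53.2000] = 29.7310; exercise value = 22.0000 ≤ continuation, so V_d = 29.7310
Node 0 (S = 130): continuation = e^(−0.05)·[0.5641·5.9283 + 0.4359·29.7310] = 15.5090; exercise value = 0.0000 ≤ continuation, so V_0 = 15.5090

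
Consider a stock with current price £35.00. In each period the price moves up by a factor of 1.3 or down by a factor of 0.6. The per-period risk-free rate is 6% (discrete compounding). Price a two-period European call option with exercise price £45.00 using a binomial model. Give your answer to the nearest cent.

Risk-neutral probability p = (1 + 0.06 − 0.6)/(1.3 − 0.6) = 0.4600/0.7000 = 0.6571
Terminal stock prices: S_uu = 59.15, S_ud = 27.3, S_dd = 12.6
Terminal payoffs (S − K): max(14.15, 0) = 14.15, max(-17.7, 0) = 0, max(-32.4, 0) = 0
Node u (S = 45.5): V_u = 1/1.06·[0.6571·14.1500 + 0.3429·0.0000] = 8.7722
Node d (S = 21): V_d = 1/1.06·[0.6571·0.0000 + 0.3429·0.0000] = 0.0000
Node 0 (S = 35): V_0 = 1/1.06·[0.6571·8.7722 + 0.3429·0.0000] = 5.4383

£5.44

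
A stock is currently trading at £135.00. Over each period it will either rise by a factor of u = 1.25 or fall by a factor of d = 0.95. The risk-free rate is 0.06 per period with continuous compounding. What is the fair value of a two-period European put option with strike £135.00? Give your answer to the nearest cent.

Risk-neutral probability p = (e^0.06 − 0.95)/(1.25 − 0.95) = 0.1118/0.3000 = 0.3728
Terminal stock prices: S_uu = 210.9, S_ud = 160.3, S_dd = 121.8
Terminal payoffs (K − S): max(-75.94, 0) = 0, max(-25.31, 0) = 0, max(13.16, 0) = 13.16
Node u (S = 168.8): V_u = e^(−0.06)·[0.3728·0.0000 + 0.6272·0.0000] = 0.0000
Node d (S = 128.2): V_d = e^(−0.06)·[0.3728·0.0000 + 0.6272·13.1625] = 7.7749
Node 0 (S = 135): V_0 = e^(−0.06)·[0.3728·0.0000 + 0.6272·7.7749] = 4.5925

£4.59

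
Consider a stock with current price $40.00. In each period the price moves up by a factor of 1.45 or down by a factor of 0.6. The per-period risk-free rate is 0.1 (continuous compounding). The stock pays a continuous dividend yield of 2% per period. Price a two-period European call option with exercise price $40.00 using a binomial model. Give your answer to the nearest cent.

Per-period risk-free factor R = e^0.1 = 1.1052; dividend-adjusted growth = e^(0.1−0.02) = 1.0833.
Risk-neutral probability p = (1.0833 − 0.6)/(1.45 − 0.6) = 0.4833/0.8500 = 0.5686
Terminal stock prices: S_uu = 84.1, S_ud = 34.8, S_dd = 14.4
Terminal payoffs (S − K): max(44.1, 0) = 44.1, max(-5.2, 0) = 0, max(-25.6, 0) = 0
Node u (S = 58): V_u = e^(−0.1)·[0.5686·44.1000 + 0.4314·0.0000] = 22.6880
Node d (S = 24): V_d = e^(−0.1)·[0.5686·0.0000 + 0.4314·0.0000] = 0.0000
Node 0 (S = 40): V_0 = e^(−0.1)·[0.5686·22.6880 + 0.4314·0.0000] = 11.6722

$11.67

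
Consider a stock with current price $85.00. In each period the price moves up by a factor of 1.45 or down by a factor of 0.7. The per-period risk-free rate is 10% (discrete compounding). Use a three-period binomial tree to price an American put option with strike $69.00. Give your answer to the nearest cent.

$6.42

Risk-neutral probability p = (1 + 0.1 − 0.7)/(1.45 − 0.7) = 0.4000/0.7500 = 0.5333
Terminal stock prices: S_uuu = 259.1, S_uud = 125.1, S_udd = 60.39, S_ddd = 29.15
Terminal payoffs (K − S): max(-190.1, 0) = 0, max(-56.1, 0) = 0, max(8.608, 0) = 8.608, max(39.85, 0) = 39.85
Node uu (S = 178.7): continuation = 1/1.1·[0.5333·0.0000 + 0.4667·0.0000] = 0.0000; exercise value = 0.0000 ≤ continuation, so V_uu = 0.0000
Node ud (S = 86.27): continuation = 1/1.1·[0.5333·0.0000 + 0.4667·8.6075] = 3.6517; exercise value = 0.0000 ≤ continuation, so V_ud = 3.6517
Node dd (S = 41.65): continuation = 1/1.1·[0.5333·8.6075 + 0.4667·39.8450] = 21.0773; exercise value = 27.3500 > continuation, so V_dd = 27.3500 (exercise)
Node u (S = 123.2): continuation = 1/1.1·[0.5333·0.0000 + 0.4667·3.6517] = 1.5492; exercise value = 0.0000 ≤ continuation, so V_u = 1.5492
Node d (S = 59.5): continuation = 1/1.1·[0.5333·3.6517 + 0.4667·27.3500] = 13.3735; exercise value = 9.5000 ≤ continuation, so V_d = 13.3735
Node 0 (S = 85): continuation = 1/1.1·[0.5333·1.5492 + 0.4667·13.3735] = 6.4247; exercise value = 0.0000 ≤ continuation, so V_0 = 6.4247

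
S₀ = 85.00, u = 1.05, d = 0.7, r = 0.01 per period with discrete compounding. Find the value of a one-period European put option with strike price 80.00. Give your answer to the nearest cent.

Risk-neutral probability p = (1 + 0.01 − 0.7)/(1.05 − 0.7) = 0.3100/0.3500 = 0.8857
Terminal stock prices: S_u = 89.25, S_d = 59.5
Terminal payoffs (K − S): max(-9.25, 0) = 0, max(20.5, 0) = 20.5
Node 0 (S = 85): V_0 = 1/1.01·[0.8857·0.0000 + 0.1143·20.5000] = 2.3197

2.32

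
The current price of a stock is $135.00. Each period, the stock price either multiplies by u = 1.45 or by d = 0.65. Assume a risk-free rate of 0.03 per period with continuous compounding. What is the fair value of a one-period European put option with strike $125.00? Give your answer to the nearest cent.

$18.96

Risk-neutral probability p = (e^0.03 − 0.65)/(1.45 − 0.65) = 0.3805/0.8000 = 0.4756
Terminal stock prices: S_u = 195.8, S_d = 87.75
Terminal payoffs (K − S): max(-70.75, 0) = 0, max(37.25, 0) = 37.25
Node 0 (S = 135): V_0 = e^(−0.03)·[0.4756·0.0000 + 0.5244·37.2500] = 18.9577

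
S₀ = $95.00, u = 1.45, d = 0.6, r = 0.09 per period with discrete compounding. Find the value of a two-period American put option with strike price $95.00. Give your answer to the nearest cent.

Risk-neutral probability p = (1 + 0.09 − 0.6)/(1.45 − 0.6) = 0.4900/0.8500 = 0.5765
Terminal stock prices: S_uu = 199.7, S_ud = 82.65, S_dd = 34.2
Terminal payoffs (K − S): max(-104.7, 0) = 0, max(12.35, 0) = 12.35, max(60.8, 0) = 60.8
Node u (S = 137.8): continuation = 1/1.09·[0.5765·0.0000 + 0.4235·12.3500] = 4.7987; exercise value = 0.0000 ≤ continuation, so V_u = 4.7987
Node d (S = 57): continuation = 1/1.09·[0.5765·12.3500 + 0.4235·60.8000] = 30.1560; exercise value = 38.0000 > continuation, so V_d = 38.0000 (exercise)
Node 0 (S = 95): continuation = 1/1.09·[0.5765·4.7987 + 0.4235·38.0000] = 17.3031; exercise value = 0.0000 ≤ continuation, so V_0 = 17.3031

$17.30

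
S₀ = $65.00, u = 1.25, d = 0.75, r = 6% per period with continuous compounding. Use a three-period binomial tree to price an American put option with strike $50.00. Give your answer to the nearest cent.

Risk-neutral probability p = (e^0.06 − 0.75)/(1.25 − 0.75) = 0.3118/0.5000 = 0.6237
Terminal stock prices: S_uuu = 127, S_uud = 76.17, S_udd = 45.7, S_ddd = 27.42
Terminal payoffs (K − S): max(-76.95, 0) = 0, max(-26.17, 0) = 0, max(4.297, 0) = 4.297, max(22.58, 0) = 22.58
Node uu (S = 101.6): continuation = e^(−0.06)·[0.6237·0.0000 + 0.3763·0.0000] = 0.0000; exercise value = 0.0000 ≤ continuation, so V_uu = 0.0000
Node ud (S = 60.94): continuation = e^(−0.06)·[0.6237·0.0000 + 0.3763·4.2969] = 1.5229; exercise value = 0.0000 ≤ continuation, so V_ud = 1.5229
Node dd (S = 36.56): continuation = e^(−0.06)·[0.6237·4.2969 + 0.3763·22.5781] = 10.5257; exercise value = 13.4375 > continuation, so V_dd = 13.4375 (exercise)
Node u (S = 81.25): continuation = e^(−0.06)·[0.6237·0.0000 + 0.3763·1.5229] = 0.5397; exercise value = 0.0000 ≤ continuation, so V_u = 0.5397
Node d (S = 48.75): continuation = e^(−0.06)·[0.6237·1.5229 + 0.3763·13.4375] = 5.6569; exercise value = 1.2500 ≤ continuation, so V_d = 5.6569
Node 0 (S = 65): continuation = e^(−0.06)·[0.6237·0.5397 + 0.3763·5.6569] = 2.3219; exercise value = 0.0000 ≤ continuation, so V_0 = 2.3219

$2.32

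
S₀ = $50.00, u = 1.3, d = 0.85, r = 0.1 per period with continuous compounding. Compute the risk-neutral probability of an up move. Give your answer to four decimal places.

Risk-neutral probability p = (e^0.1 − 0.85)/(1.3 − 0.85) = 0.2552/0.4500 = 0.5670

p = 0.5670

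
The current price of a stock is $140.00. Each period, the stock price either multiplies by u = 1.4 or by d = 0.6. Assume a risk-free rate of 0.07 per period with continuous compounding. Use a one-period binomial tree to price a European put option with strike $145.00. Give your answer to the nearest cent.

Risk-neutral probability p = (e^0.07 − 0.6)/(1.4 − 0.6) = 0.4725/0.8000 = 0.5906
Terminal stock prices: S_u = 196, S_d = 84
Terminal payoffs (K − S): max(-51, 0) = 0, max(61, 0) = 61
Node 0 (S = 140): V_0 = e^(−0.07)·[0.5906·0.0000 + 0.4094·61.0000] = 23.2830

$23.28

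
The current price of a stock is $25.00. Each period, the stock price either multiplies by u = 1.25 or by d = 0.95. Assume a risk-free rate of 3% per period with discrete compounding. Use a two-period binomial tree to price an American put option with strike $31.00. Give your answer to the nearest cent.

Risk-neutral probability p = (1 + 0.03 − 0.95)/(1.25 − 0.95) = 0.0800/0.3000 = 0.2667
Terminal stock prices: S_uu = 39.06, S_ud = 29.69, S_dd = 22.56
Terminal payoffs (K − S): max(-8.062, 0) = 0, max(1.312, 0) = 1.312, max(8.438, 0) = 8.438
Node u (S = 31.25): continuation = 1/1.03·[0.2667·0.0000 + 0.7333·1.3125] = 0.9345; exercise value = 0.0000 ≤ continuation, so V_u = 0.9345
Node d (S = 23.75): continuation = 1/1.03·[0.2667·1.3125 + 0.7333·8.4375] = 6.3471; exercise value = 7.2500 > continuation, so V_d = 7.2500 (exercise)
Node 0 (S = 25): continuation = 1/1.03·[0.2667·0.9345 + 0.7333·7.2500] = 5.4037; exercise value = 6.0000 > continuation, so V_0 = 6.0000 (exercise)

$6.00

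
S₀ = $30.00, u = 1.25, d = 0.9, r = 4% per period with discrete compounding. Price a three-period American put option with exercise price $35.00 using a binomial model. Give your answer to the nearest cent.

$5.21

Risk-neutral probability p = (1 + 0.04 − 0.9)/(1.25 − 0.9) = 0.1400/0.3500 = 0.4000
Terminal stock prices: S_uuu = 58.59, S_uud = 42.19, S_udd = 30.38, S_ddd = 21.87
Terminal payoffs (K − S): max(-23.59, 0) = 0, max(-7.188, 0) = 0, max(4.625, 0) = 4.625, max(13.13, 0) = 13.13
Node uu (S = 46.88): continuation = 1/1.04·[0.4000·0.0000 + 0.6000·0.0000] = 0.0000; exercise value = 0.0000 ≤ continuation, so V_uu = 0.0000
Node ud (S = 33.75): continuation = 1/1.04·[0.4000·0.0000 + 0.6000·4.6250] = 2.6683; exercise value = 1.2500 ≤ continuation, so V_ud = 2.6683
Node dd (S = 24.3): continuation = 1/1.04·[0.4000·4.6250 + 0.6000·13.1300] = 9.3538; exercise value = 10.7000 > continuation, so V_dd = 10.7000 (exercise)
Node u (S = 37.5): continuation = 1/1.04·[0.4000·0.0000 + 0.6000·2.6683] = 1.5394; exercise value = 0.0000 ≤ continuation, so V_u = 1.5394
Node d (S = 27): continuation = 1/1.04·[0.4000·2.6683 + 0.6000·10.7000] = 7.1993; exercise value = 8.0000 > continuation, so V_d = 8.0000 (exercise)
Node 0 (S = 30): continuation = 1/1.04·[0.4000·1.5394 + 0.6000·8.0000] = 5.2075; exercise value = 5.0000 ≤ continuation, so V_0 = 5.2075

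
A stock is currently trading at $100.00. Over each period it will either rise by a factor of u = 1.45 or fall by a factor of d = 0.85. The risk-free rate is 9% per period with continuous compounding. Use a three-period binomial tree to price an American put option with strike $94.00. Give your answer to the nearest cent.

Risk-neutral probability p = (e^0.09 − 0.85)/(1.45 − 0.85) = 0.2442/0.6000 = 0.4070
Terminal stock prices: S_uuu = 304.9, S_uud = 178.7, S_udd = 104.8, S_ddd = 61.41
Terminal payoffs (K − S): max(-210.9, 0) = 0, max(-84.71, 0) = 0, max(-10.76, 0) = 0, max(32.59, 0) = 32.59
Node uu (S = 210.2): continuation = e^(−0.09)·[0.4070·0.0000 + 0.5930·0.0000] = 0.0000; exercise value = 0.0000 ≤ continuation, so V_uu = 0.0000
Node ud (S = 123.2): continuation = e^(−0.09)·[0.4070·0.0000 + 0.5930·0.0000] = 0.0000; exercise value = 0.0000 ≤ continuation, so V_ud = 0.0000
Node dd (S = 72.25): continuation = e^(−0.09)·[0.4070·0.0000 + 0.5930·32.5875] = 17.6624; exercise value = 21.7500 > continuation, so V_dd = 21.7500 (exercise)
Node u (S = 145): continuation = e^(−0.09)·[0.4070·0.0000 + 0.5930·0.0000] = 0.0000; exercise value = 0.0000 ≤ continuation, so V_u = 0.0000
Node d (S = 85): continuation = e^(−0.09)·[0.4070·0.0000 + 0.5930·21.7500] = 11.7885; exercise value = 9.0000 ≤ continuation, so V_d = 11.7885
Node 0 (S = 100): continuation = e^(−0.09)·[0.4070·0.0000 + 0.5930·11.7885] = 6.3894; exercise value = 0.0000 ≤ continuation, so V_0 = 6.3894

$6.39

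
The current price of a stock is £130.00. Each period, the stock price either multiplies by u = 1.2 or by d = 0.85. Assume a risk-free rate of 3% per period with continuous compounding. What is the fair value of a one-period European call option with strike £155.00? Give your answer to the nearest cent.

£0.50

Risk-neutral probability p = (e^0.03 − 0.85)/(1.2 − 0.85) = 0.1805/0.3500 = 0.5156
Terminal stock prices: S_u = 156, S_d = 110.5
Terminal payoffs (S − K): max(1, 0) = 1, max(-44.5, 0) = 0
Node 0 (S = 130): V_0 = e^(−0.03)·[0.5156·1.0000 + 0.4844·0.0000] = 0.5003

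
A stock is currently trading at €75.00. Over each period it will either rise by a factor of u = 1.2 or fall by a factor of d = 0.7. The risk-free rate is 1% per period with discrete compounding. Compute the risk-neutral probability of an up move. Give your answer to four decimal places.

p = 0.6200

Risk-neutral probability p = (1 + 0.01 − 0.7)/(1.2 − 0.7) = 0.3100/0.5000 = 0.6200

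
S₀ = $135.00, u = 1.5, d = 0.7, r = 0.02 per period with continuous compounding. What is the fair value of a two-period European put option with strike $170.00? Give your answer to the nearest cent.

$48.92

Risk-neutral probability p = (e^0.02 − 0.7)/(1.5 − 0.7) = 0.3202/0.8000 = 0.4003
Terminal stock prices: S_uu = 303.8, S_ud = 141.8, S_dd = 66.15
Terminal payoffs (K − S): max(-133.8, 0) = 0, max(28.25, 0) = 28.25, max(103.9, 0) = 103.9
Node u (S = 202.5): V_u = e^(−0.02)·[0.4003·0.0000 + 0.5997·28.2500] = 16.6074
Node d (S = 94.5): V_d = e^(−0.02)·[0.4003·28.2500 + 0.5997·103.8500] = 72.1338
Node 0 (S = 135): V_0 = e^(−0.02)·[0.4003·16.6074 + 0.5997·72.1338] = 48.9210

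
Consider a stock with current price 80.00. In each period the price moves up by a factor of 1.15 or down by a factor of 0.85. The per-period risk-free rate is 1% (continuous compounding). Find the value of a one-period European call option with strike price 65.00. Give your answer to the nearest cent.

15.65

Risk-neutral probability p = (e^0.01 − 0.85)/(1.15 − 0.85) = 0.1601/0.3000 = 0.5335
Terminal stock prices: S_u = 92, S_d = 68
Terminal payoffs (S − K): max(27, 0) = 27, max(3, 0) = 3
Node 0 (S = 80): V_0 = e^(−0.01)·[0.5335·27.0000 + 0.4665·3.0000] = 15.6468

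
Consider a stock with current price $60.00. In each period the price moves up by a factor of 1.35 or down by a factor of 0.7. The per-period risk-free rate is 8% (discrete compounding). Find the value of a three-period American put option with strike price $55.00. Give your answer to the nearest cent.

Risk-neutral probability p = (1 + 0.08 − 0.7)/(1.35 − 0.7) = 0.3800/0.6500 = 0.5846
Terminal stock prices: S_uuu = 147.6, S_uud = 76.55, S_udd = 39.69, S_ddd = 20.58
Terminal payoffs (K − S): max(-92.62, 0) = 0, max(-21.55, 0) = 0, max(15.31, 0) = 15.31, max(34.42, 0) = 34.42
Node uu (S = 109.4): continuation = 1/1.08·[0.5846·0.0000 + 0.4154·0.0000] = 0.0000; exercise value = 0.0000 ≤ continuation, so V_uu = 0.0000
Node ud (S = 56.7): continuation = 1/1.08·[0.5846·0.0000 + 0.4154·15.3100] = 5.8885; exercise value = 0.0000 ≤ continuation, so V_ud = 5.8885
Node dd (S = 29.4): continuation = 1/1.08·[0.5846·15.3100 + 0.4154·34.4200] = 21.5259; exercise value = 25.6000 > continuation, so V_dd = 25.6000 (exercise)
Node u (S = 81): continuation = 1/1.08·[0.5846·0.0000 + 0.4154·5.8885] = 2.2648; exercise value = 0.0000 ≤ continuation, so V_u = 2.2648
Node d (S = 42): continuation = 1/1.08·[0.5846·5.8885 + 0.4154·25.6000] = 13.0336; exercise value = 13.0000 ≤ continuation, so V_d = 13.0336
Node 0 (S = 60): continuation = 1/1.08·[0.5846·2.2648 + 0.4154·13.0336] = 6.2389; exercise value = 0.0000 ≤ continuation, so V_0 = 6.2389

$6.24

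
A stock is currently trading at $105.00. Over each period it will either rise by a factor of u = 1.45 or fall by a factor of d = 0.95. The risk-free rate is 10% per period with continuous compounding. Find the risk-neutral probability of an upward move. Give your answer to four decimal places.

p = 0.3103

Risk-neutral probability p = (e^0.1 − 0.95)/(1.45 − 0.95) = 0.1552/0.5000 = 0.3103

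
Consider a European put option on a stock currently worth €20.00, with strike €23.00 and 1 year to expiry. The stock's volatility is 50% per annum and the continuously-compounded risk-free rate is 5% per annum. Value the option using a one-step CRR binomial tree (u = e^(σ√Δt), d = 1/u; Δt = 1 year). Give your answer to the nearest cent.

CRR parameters: u = e^(σ√Δt) = e^(0.5·√1) = 1.6487, d = 1/u = 0.6065
Per-period rate: rΔt = 0.05·1 = 0.05, so R = e^0.05 = 1.0513
Risk-neutral probability p = (e^0.05 − 0.6065)/(1.6487 − 0.6065) = 0.4447/1.0422 = 0.4267
Terminal stock prices: S_u = 32.97, S_d = 12.13
Terminal payoffs (K − S): max(-9.974, 0) = 0, max(10.87, 0) = 10.87
Node 0 (S = 20): V_0 = e^(−0.05)·[0.4267·0.0000 + 0.5733·10.8694] = 5.9271

€5.93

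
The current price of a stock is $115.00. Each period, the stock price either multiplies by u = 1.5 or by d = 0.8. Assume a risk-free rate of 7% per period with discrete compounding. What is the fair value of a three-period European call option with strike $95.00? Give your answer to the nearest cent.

Risk-neutral probability p = (1 + 0.07 − 0.8)/(1.5 − 0.8) = 0.2700/0.7000 = 0.3857
Terminal stock prices: S_uuu = 388.1, S_uud = 207, S_udd = 110.4, S_ddd = 58.88
Terminal payoffs (S − K): max(293.1, 0) = 293.1, max(112, 0) = 112, max(15.4, 0) = 15.4, max(-36.12, 0) = 0
Node uu (S = 258.8): V_uu = 1/1.07·[0.3857·293.1250 + 0.6143·112.0000] = 169.9650
Node ud (S = 138): V_ud = 1/1.07·[0.3857·112.0000 + 0.6143·15.4000] = 49.2150
Node dd (S = 73.6): V_dd = 1/1.07·[0.3857·15.4000 + 0.6143·0.0000] = 5.5514
Node u (S = 172.5): V_u = 1/1.07·[0.3857·169.9650 + 0.6143·49.2150] = 89.5233
Node d (S = 92): V_d = 1/1.07·[0.3857·49.2150 + 0.6143·5.5514] = 20.9281
Node 0 (S = 115): V_0 = 1/1.07·[0.3857·89.5233 + 0.6143·20.9281] = 44.2862

$44.29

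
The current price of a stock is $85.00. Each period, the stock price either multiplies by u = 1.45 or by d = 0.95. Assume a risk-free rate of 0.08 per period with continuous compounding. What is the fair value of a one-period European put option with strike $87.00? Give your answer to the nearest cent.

Risk-neutral probability p = (e^0.08 − 0.95)/(1.45 − 0.95) = 0.1333/0.5000 = 0.2666
Terminal stock prices: S_u = 123.2, S_d = 80.75
Terminal payoffs (K − S): max(-36.25, 0) = 0, max(6.25, 0) = 6.25
Node 0 (S = 85): V_0 = e^(−0.08)·[0.2666·0.0000 + 0.7334·6.2500] = 4.2315

$4.23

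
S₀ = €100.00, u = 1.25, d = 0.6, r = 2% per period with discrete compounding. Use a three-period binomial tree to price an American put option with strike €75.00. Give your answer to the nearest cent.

Risk-neutral probability p = (1 + 0.02 − 0.6)/(1.25 − 0.6) = 0.4200/0.6500 = 0.6462
Terminal stock prices: S_uuu = 195.3, S_uud = 93.75, S_udd = 45, S_ddd = 21.6
Terminal payoffs (K − S): max(-120.3, 0) = 0, max(-18.75, 0) = 0, max(30, 0) = 30, max(53.4, 0) = 53.4
Node uu (S = 156.2): continuation = 1/1.02·[0.6462·0.0000 + 0.3538·0.0000] = 0.0000; exercise value = 0.0000 ≤ continuation, so V_uu = 0.0000
Node ud (S = 75): continuation = 1/1.02·[0.6462·0.0000 + 0.3538·30.0000] = 10.4072; exercise value = 0.0000 ≤ continuation, so V_ud = 10.4072
Node dd (S = 36): continuation = 1/1.02·[0.6462·30.0000 + 0.3538·53.4000] = 37.5294; exercise value = 39.0000 > continuation, so V_dd = 39.0000 (exercise)
Node u (S = 125): continuation = 1/1.02·[0.6462·0.0000 + 0.3538·10.4072] = 3.6104; exercise value = 0.0000 ≤ continuation, so V_u = 3.6104
Node d (S = 60): continuation = 1/1.02·[0.6462·10.4072 + 0.3538·39.0000] = 20.1222; exercise value = 15.0000 ≤ continuation, so V_d = 20.1222
Node 0 (S = 100): continuation = 1/1.02·[0.6462·3.6104 + 0.3538·20.1222] = 9.2677; exercise value = 0.0000 ≤ continuation, so V_0 = 9.2677

€9.27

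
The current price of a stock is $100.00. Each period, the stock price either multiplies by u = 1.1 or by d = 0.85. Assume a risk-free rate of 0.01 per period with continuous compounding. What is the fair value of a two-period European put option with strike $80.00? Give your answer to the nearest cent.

$0.98

Risk-neutral probability p = (e^0.01 − 0.85)/(1.1 − 0.85) = 0.1601/0.2500 = 0.6402
Terminal stock prices: S_uu = 121, S_ud = 93.5, S_dd = 72.25
Terminal payoffs (K − S): max(-41, 0) = 0, max(-13.5, 0) = 0, max(7.75, 0) = 7.75
Node u (S = 110): V_u = e^(−0.01)·[0.6402·0.0000 + 0.3598·0.0000] = 0.0000
Node d (S = 85): V_d = e^(−0.01)·[0.6402·0.0000 + 0.3598·7.7500] = 2.7607
Node 0 (S = 100): V_0 = e^(−0.01)·[0.6402·0.0000 + 0.3598·2.7607] = 0.9834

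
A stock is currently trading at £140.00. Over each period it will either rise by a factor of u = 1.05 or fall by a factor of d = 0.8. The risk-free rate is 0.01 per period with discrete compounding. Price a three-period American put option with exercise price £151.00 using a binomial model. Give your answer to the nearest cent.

£13.59

Risk-neutral probability p = (1 + 0.01 − 0.8)/(1.05 − 0.8) = 0.2100/0.2500 = 0.8400
Terminal stock prices: S_uuu = 162.1, S_uud = 123.5, S_udd = 94.08, S_ddd = 71.68
Terminal payoffs (K − S): max(-11.07, 0) = 0, max(27.52, 0) = 27.52, max(56.92, 0) = 56.92, max(79.32, 0) = 79.32
Node uu (S = 154.3): continuation = 1/1.01·[0.8400·0.0000 + 0.1600·27.5200] = 4.3596; exercise value = 0.0000 ≤ continuation, so V_uu = 4.3596
Node ud (S = 117.6): continuation = 1/1.01·[0.8400·27.5200 + 0.1600·56.9200] = 31.9050; exercise value = 33.4000 > continuation, so V_ud = 33.4000 (exercise)
Node dd (S = 89.6): continuation = 1/1.01·[0.8400·56.9200 + 0.1600·79.3200] = 59.9050; exercise value = 61.4000 > continuation, so V_dd = 61.4000 (exercise)
Node u (S = 147): continuation = 1/1.01·[0.8400·4.3596 + 0.1600·33.4000] = 8.9169; exercise value = 4.0000 ≤ continuation, so V_u = 8.9169
Node d (S = 112): continuation = 1/1.01·[0.8400·33.4000 + 0.1600·61.4000] = 37.5050; exercise value = 39.0000 > continuation, so V_d = 39.0000 (exercise)
Node 0 (S = 140): continuation = 1/1.01·[0.8400·8.9169 + 0.1600·39.0000] = 13.5943; exercise value = 11.0000 ≤ continuation, so V_0 = 13.5943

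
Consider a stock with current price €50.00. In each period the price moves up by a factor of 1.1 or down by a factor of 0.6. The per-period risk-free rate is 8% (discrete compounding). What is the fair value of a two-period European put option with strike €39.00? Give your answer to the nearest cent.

€0.42

Risk-neutral probability p = (1 + 0.08 − 0.6)/(1.1 − 0.6) = 0.4800/0.5000 = 0.9600
Terminal stock prices: S_uu = 60.5, S_ud = 33, S_dd = 18
Terminal payoffs (K − S): max(-21.5, 0) = 0, max(6, 0) = 6, max(21, 0) = 21
Node u (S = 55): V_u = 1/1.08·[0.9600·0.0000 + 0.0400·6.0000] = 0.2222
Node d (S = 30): V_d = 1/1.08·[0.9600·6.0000 + 0.0400·21.0000] = 6.1111
Node 0 (S = 50): V_0 = 1/1.08·[0.9600·0.2222 + 0.0400·6.1111] = 0.4239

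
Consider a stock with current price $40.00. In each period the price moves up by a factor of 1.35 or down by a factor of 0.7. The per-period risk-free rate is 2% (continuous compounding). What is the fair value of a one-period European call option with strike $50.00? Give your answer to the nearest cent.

Risk-neutral probability p = (e^0.02 − 0.7)/(1.35 − 0.7) = 0.3202/0.6500 = 0.4926
Terminal stock prices: S_u = 54, S_d = 28
Terminal payoffs (S − K): max(4, 0) = 4, max(-22, 0) = 0
Node 0 (S = 40): V_0 = e^(−0.02)·[0.4926·4.0000 + 0.5074·0.0000] = 1.9315

$1.93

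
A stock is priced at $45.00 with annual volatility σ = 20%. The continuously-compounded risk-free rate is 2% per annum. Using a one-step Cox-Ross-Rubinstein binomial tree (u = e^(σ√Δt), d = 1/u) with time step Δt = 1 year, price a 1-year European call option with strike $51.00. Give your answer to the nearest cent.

$1.94

CRR parameters: u = e^(σ√Δt) = e^(0.2·√1) = 1.2214, d = 1/u = 0.8187
Per-period rate: rΔt = 0.02·1 = 0.02, so R = e^0.02 = 1.0202
Risk-neutral probability p = (e^0.02 − 0.8187)/(1.2214 − 0.8187) = 0.2015/0.4027 = 0.5003
Terminal stock prices: S_u = 54.96, S_d = 36.84
Terminal payoffs (S − K): max(3.963, 0) = 3.963, max(-14.16, 0) = 0
Node 0 (S = 45): V_0 = e^(−0.02)·[0.5003·3.9631 + 0.4997·0.0000] = 1.9436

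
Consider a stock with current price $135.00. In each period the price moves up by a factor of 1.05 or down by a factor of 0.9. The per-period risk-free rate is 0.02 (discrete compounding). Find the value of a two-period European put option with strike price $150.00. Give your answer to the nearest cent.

$9.18

Risk-neutral probability p = (1 + 0.02 − 0.9)/(1.05 − 0.9) = 0.1200/0.1500 = 0.8000
Terminal stock prices: S_uu = 148.8, S_ud = 127.6, S_dd = 109.4
Terminal payoffs (K − S): max(1.162, 0) = 1.162, max(22.42, 0) = 22.42, max(40.65, 0) = 40.65
Node u (S = 141.8): V_u = 1/1.02·[0.8000·1.1625 + 0.2000·22.4250] = 5.3088
Node d (S = 121.5): V_d = 1/1.02·[0.8000·22.4250 + 0.2000·40.6500] = 25.5588
Node 0 (S = 135): V_0 = 1/1.02·[0.8000·5.3088 + 0.2000·25.5588] = 9.1753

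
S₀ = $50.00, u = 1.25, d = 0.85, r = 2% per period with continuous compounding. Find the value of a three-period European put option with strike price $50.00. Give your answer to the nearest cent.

$5.37

Risk-neutral probability p = (e^0.02 − 0.85)/(1.25 − 0.85) = 0.1702/0.4000 = 0.4255
Terminal stock prices: S_uuu = 97.66, S_uud = 66.41, S_udd = 45.16, S_ddd = 30.71
Terminal payoffs (K − S): max(-47.66, 0) = 0, max(-16.41, 0) = 0, max(4.844, 0) = 4.844, max(19.29, 0) = 19.29
Node uu (S = 78.12): V_uu = e^(−0.02)·[0.4255·0.0000 + 0.5745·0.0000] = 0.0000
Node ud (S = 53.12): V_ud = e^(−0.02)·[0.4255·0.0000 + 0.5745·4.8438] = 2.7276
Node dd (S = 36.12): V_dd = e^(−0.02)·[0.4255·4.8438 + 0.5745·19.2938] = 12.8849
Node u (S = 62.5): V_u = e^(−0.02)·[0.4255·0.0000 + 0.5745·2.7276] = 1.5360
Node d (S = 42.5): V_d = e^(−0.02)·[0.4255·2.7276 + 0.5745·12.8849] = 8.3934
Node 0 (S = 50): V_0 = e^(−0.02)·[0.4255·1.5360 + 0.5745·8.3934] = 5.3671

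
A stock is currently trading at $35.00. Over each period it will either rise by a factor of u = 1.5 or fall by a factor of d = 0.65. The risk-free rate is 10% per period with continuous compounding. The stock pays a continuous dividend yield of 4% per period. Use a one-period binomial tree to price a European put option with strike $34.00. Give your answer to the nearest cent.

$5.25

Per-period risk-free factor R = e^0.1 = 1.1052; dividend-adjusted growth = e^(0.1−0.04) = 1.0618.
Risk-neutral probability p = (1.0618 − 0.65)/(1.5 − 0.65) = 0.4118/0.8500 = 0.4845
Terminal stock prices: S_u = 52.5, S_d = 22.75
Terminal payoffs (K − S): max(-18.5, 0) = 0, max(11.25, 0) = 11.25
Node 0 (S = 35): V_0 = e^(−0.1)·[0.4845·0.0000 + 0.5155·11.2500] = 5.2474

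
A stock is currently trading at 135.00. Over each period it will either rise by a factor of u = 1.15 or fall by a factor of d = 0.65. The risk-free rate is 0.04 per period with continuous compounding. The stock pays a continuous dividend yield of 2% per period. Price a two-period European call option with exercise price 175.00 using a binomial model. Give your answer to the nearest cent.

1.79

Per-period risk-free factor R = e^0.04 = 1.0408; dividend-adjusted growth = e^(0.04−0.02) = 1.0202.
Risk-neutral probability p = (1.0202 − 0.65)/(1.15 − 0.65) = 0.3702/0.5000 = 0.7404
Terminal stock prices: S_uu = 178.5, S_ud = 100.9, S_dd = 57.04
Terminal payoffs (S − K): max(3.537, 0) = 3.537, max(-74.09, 0) = 0, max(-118, 0) = 0
Node u (S = 155.2): V_u = e^(−0.04)·[0.7404·3.5375 + 0.2596·0.0000] = 2.5165
Node d (S = 87.75): V_d = e^(−0.04)·[0.7404·0.0000 + 0.2596·0.0000] = 0.0000
Node 0 (S = 135): V_0 = e^(−0.04)·[0.7404·2.5165 + 0.2596·0.0000] = 1.7901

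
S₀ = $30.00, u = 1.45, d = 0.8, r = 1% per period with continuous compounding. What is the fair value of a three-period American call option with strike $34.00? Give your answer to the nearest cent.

$5.27

Risk-neutral probability p = (e^0.01 − 0.8)/(1.45 − 0.8) = 0.2101/0.6500 = 0.3232
Terminal stock prices: S_uuu = 91.46, S_uud = 50.46, S_udd = 27.84, S_ddd = 15.36
Terminal payoffs (S − K): max(57.46, 0) = 57.46, max(16.46, 0) = 16.46, max(-6.16, 0) = 0, max(-18.64, 0) = 0
Node uu (S = 63.08): continuation = e^(−0.01)·[0.3232·57.4587 + 0.6768·16.4600] = 29.4133; exercise value = 29.0750 ≤ continuation, so V_uu = 29.4133
Node ud (S = 34.8): continuation = e^(−0.01)·[0.3232·16.4600 + 0.6768·0.0000] = 5.2662; exercise value = 0.8000 ≤ continuation, so V_ud = 5.2662
Node dd (S = 19.2): continuation = e^(−0.01)·[0.3232·0.0000 + 0.6768·0.0000] = 0.0000; exercise value = 0.0000 ≤ continuation, so V_dd = 0.0000
Node u (S = 43.5): continuation = e^(−0.01)·[0.3232·29.4133 + 0.6768·5.2662] = 12.9394; exercise value = 9.5000 ≤ continuation, so V_u = 12.9394
Node d (S = 24): continuation = e^(−0.01)·[0.3232·5.2662 + 0.6768·0.0000] = 1.6849; exercise value = 0.0000 ≤ continuation, so V_d = 1.6849
Node 0 (S = 30): continuation = e^(−0.01)·[0.3232·12.9394 + 0.6768·1.6849] = 5.2689; exercise value = 0.0000 ≤ continuation, so V_0 = 5.2689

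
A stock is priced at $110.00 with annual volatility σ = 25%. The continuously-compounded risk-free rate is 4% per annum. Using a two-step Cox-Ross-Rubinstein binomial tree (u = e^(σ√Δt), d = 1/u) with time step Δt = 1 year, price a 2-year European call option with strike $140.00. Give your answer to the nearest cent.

$10.27

CRR parameters: u = e^(σ√Δt) = e^(0.25·√1) = 1.2840, d = 1/u = 0.7788
Per-period rate: rΔt = 0.04·1 = 0.04, so R = e^0.04 = 1.0408
Risk-neutral probability p = (e^0.04 − 0.7788)/(1.2840 − 0.7788) = 0.2620/0.5052 = 0.5186
Terminal stock prices: S_uu = 181.4, S_ud = 110, S_dd = 66.72
Terminal payoffs (S − K): max(41.36, 0) = 41.36, max(-30, 0) = 0, max(-73.28, 0) = 0
Node u (S = 141.2): V_u = e^(−0.04)·[0.5186·41.3593 + 0.4814·0.0000] = 20.6080
Node d (S = 85.67): V_d = e^(−0.04)·[0.5186·0.0000 + 0.4814·0.0000] = 0.0000
Node 0 (S = 110): V_0 = e^(−0.04)·[0.5186·20.6080 + 0.4814·0.0000] = 10.2683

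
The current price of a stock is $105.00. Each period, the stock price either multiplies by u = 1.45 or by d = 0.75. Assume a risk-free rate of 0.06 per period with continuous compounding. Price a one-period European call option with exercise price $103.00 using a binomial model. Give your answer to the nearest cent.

Risk-neutral probability p = (e^0.06 − 0.75)/(1.45 − 0.75) = 0.3118/0.7000 = 0.4455
Terminal stock prices: S_u = 152.2, S_d = 78.75
Terminal payoffs (S − K): max(49.25, 0) = 49.25, max(-24.25, 0) = 0
Node 0 (S = 105): V_0 = e^(−0.06)·[0.4455·49.2500 + 0.5545·0.0000] = 20.6622

$20.66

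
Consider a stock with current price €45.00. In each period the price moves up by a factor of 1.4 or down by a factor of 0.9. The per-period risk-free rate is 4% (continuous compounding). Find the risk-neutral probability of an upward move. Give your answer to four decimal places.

p = 0.2816

Risk-neutral probability p = (e^0.04 − 0.9)/(1.4 − 0.9) = 0.1408/0.5000 = 0.2816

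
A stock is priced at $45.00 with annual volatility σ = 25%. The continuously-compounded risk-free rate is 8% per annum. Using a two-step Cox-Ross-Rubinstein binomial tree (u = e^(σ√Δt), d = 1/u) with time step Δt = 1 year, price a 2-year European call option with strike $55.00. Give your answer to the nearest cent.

CRR parameters: u = e^(σ√Δt) = e^(0.25·√1) = 1.2840, d = 1/u = 0.7788
Per-period rate: rΔt = 0.08·1 = 0.08, so R = e^0.08 = 1.0833
Risk-neutral probability p = (e^0.08 − 0.7788)/(1.2840 − 0.7788) = 0.3045/0.5052 = 0.6027
Terminal stock prices: S_uu = 74.19, S_ud = 45, S_dd = 27.29
Terminal payoffs (S − K): max(19.19, 0) = 19.19, max(-10, 0) = 0, max(-27.71, 0) = 0
Node u (S = 57.78): V_u = e^(−0.08)·[0.6027·19.1925 + 0.3973·0.0000] = 10.6775
Node d (S = 35.05): V_d = e^(−0.08)·[0.6027·0.0000 + 0.3973·0.0000] = 0.0000
Node 0 (S = 45): V_0 = e^(−0.08)·[0.6027·10.6775 + 0.3973·0.0000] = 5.9403

$5.94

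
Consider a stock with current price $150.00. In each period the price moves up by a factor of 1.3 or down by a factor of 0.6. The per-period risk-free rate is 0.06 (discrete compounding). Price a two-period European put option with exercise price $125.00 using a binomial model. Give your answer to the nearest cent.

$10.64

Risk-neutral probability p = (1 + 0.06 − 0.6)/(1.3 − 0.6) = 0.4600/0.7000 = 0.6571
Terminal stock prices: S_uu = 253.5, S_ud = 117, S_dd = 54
Terminal payoffs (K − S): max(-128.5, 0) = 0, max(8, 0) = 8, max(71, 0) = 71
Node u (S = 195): V_u = 1/1.06·[0.6571·0.0000 + 0.3429·8.0000] = 2.5876
Node d (S = 90): V_d = 1/1.06·[0.6571·8.0000 + 0.3429·71.0000] = 27.9245
Node 0 (S = 150): V_0 = 1/1.06·[0.6571·2.5876 + 0.3429·27.9245] = 10.6364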